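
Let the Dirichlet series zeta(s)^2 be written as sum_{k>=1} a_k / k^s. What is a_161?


The Dirichlet convolution of the constant function 1 with itself gives (1 * 1)(k) = sum_{d | k} 1 = d(k), the number of positive divisors of k.
Since zeta(s) = sum_{k>=1} 1/k^s, we have zeta(s)^2 = sum_{k>=1} d(k)/k^s, so a_k = d(k).
For k = 161: the divisors are 1, 7, 23, 161.
Count = 4.

4


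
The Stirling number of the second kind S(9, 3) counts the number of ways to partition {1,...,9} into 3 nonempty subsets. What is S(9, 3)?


Using the explicit formula S(n,k) = (1/k!) sum_{j=0}^{k} (-1)^(k-j) C(k,j) j^n:
S(9, 3) = 3025
Equivalently, S(n,k) is n! times the coefficient of x^n in the EGF (e^x - 1)^k / k!.

3025


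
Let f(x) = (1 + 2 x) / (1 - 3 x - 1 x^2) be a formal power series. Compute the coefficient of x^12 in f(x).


Write f(x) = sum_{k>=0} a_k x^k. Multiplying both sides by 1 - 3 x - 1 x^2 gives
(1 - 3 x - 1 x^2) sum_{k>=0} a_k x^k = 1 + 2 x.
Matching coefficients:
 x^0: a_0 = 1
 x^1: a_1 - 3 a_0 = 2  =>  a_1 = 3*1 + 2 = 5
 x^k (k >= 2): a_k = 3 a_{k-1} + 1 a_{k-2}.
Iterating: a_2 = 16, a_3 = 53, a_4 = 175, a_5 = 578, a_6 = 1909, a_7 = 6305, a_8 = 20824, a_9 = 68777, a_10 = 227155, a_11 = 750242, a_12 = 2477881.
So the coefficient of x^12 is 2477881.

2477881


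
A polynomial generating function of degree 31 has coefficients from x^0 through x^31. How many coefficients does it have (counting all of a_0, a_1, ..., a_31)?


A polynomial of degree 31 takes the form a_0 + a_1 x + ... + a_31 x^31.
The number of coefficients is 31 + 1 = 32.

32


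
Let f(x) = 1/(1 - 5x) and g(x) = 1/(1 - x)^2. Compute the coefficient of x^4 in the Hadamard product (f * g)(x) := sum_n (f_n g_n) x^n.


f has coefficients f_k = 5^k. For g = 1/(1 - x)^2 the coefficient is g_k = C(k + 1, 1) = k + 1. The Hadamard coefficient is (f * g)_k = 5^k * (k + 1).
For k = 4: 5^4 * 5 = 625 * 5 = 3125.

3125


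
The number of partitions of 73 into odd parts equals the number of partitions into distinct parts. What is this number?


Computing partitions of 73 into odd parts (1, 3, 5, ...):
Using the generating function prod_{k>=0} 1/(1-x^(2k+1)),
the count is 40026

40026


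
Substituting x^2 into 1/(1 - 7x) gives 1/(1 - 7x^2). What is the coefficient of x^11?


Since 1/(1 - 7x^2) only has even powers of x,
the coefficient of x^11 (odd) is 0.

0


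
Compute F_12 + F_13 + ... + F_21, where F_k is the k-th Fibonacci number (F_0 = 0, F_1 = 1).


Use the identity sum_{k=0}^{N} F_k = F_{N+2} - 1 (which follows from F_{k+2} - F_{k+1} = F_k). Then
sum_{k=12}^{21} F_k = (F_{23} - 1) - (F_{13} - 1) = F_{23} - F_{13}.
Computing: F_{23} = 28657, F_{13} = 233, so
Sum = 28657 - 233 = 28424.

28424


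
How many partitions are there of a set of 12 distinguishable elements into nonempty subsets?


Bell_12 can be computed from the Bell triangle or from Dobinski's identity Bell_n = (1/e) * sum_{k>=0} k^n / k!.
Computing Bell_12 = 4213597.

4213597


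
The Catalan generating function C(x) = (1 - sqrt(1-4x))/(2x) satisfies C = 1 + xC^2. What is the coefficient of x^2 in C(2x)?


Substituting x -> 2x scales the n-th coefficient by 2^n, so [x^2] C(2x) = 2^2 * C_2.
C_2 = C(2*2, 2)/(3) = 6/3 = 2.
So 2^2 * 2 = 4 * 2 = 8.

8


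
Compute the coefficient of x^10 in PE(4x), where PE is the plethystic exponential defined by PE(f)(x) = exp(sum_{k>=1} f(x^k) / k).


With f(x) = 4x, the exponent is sum_{k>=1} 4 x^k / k = 4 * (-ln(1 - x)). Exponentiating:
PE(4x) = exp(-4 ln(1 - x)) = 1/(1 - x)^4.
By the negative binomial expansion, [x^n] 1/(1 - x)^4 = C(n + 3, 3).
For n = 10: C(13, 3) = 286.

286


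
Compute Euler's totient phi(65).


phi(n) counts integers in [1, n] coprime to n. Using the multiplicative formula phi(n) = n * prod_{p | n} (1 - 1/p):
65 = 5 * 13, so
phi(65) = 65 * (1 - 1/5) * (1 - 1/13) = 48.

48


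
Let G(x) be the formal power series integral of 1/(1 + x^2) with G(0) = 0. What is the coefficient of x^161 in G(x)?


1/(1 + x^2) = sum_{j>=0} (-1)^j x^(2j). Integrating termwise with G(0) = 0:
G(x) = sum_{j>=0} (-1)^j x^(2j+1) / (2j+1) = arctan(x).
Only odd powers are nonzero. For x^161 write 161 = 2*80 + 1, giving
(-1)^80 / 161 = 1/161 = 1/161.

1/161


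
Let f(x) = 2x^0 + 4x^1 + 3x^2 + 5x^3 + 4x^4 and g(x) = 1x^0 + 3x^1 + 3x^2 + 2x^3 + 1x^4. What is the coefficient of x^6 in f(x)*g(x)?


Cauchy product at x^6:
3*1 + 5*2 + 4*3
= 25

25


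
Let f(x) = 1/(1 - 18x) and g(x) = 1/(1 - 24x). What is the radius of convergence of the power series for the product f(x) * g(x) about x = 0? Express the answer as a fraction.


The radius of 1/(1 - 18x) is 1/18 (nearest singularity at x = 1/18), and the radius of 1/(1 - 24x) is 1/24.
The product f(x)*g(x) = 1/((1 - 18x)(1 - 24x)) has singularities at both 1/18 and 1/24, so its radius of convergence is the distance to the nearest one:
min(1/18, 1/24) = 1/24.

1/24


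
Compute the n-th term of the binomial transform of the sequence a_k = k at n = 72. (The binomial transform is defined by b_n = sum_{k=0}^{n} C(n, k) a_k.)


With a_k = k, b_n = sum_{k=0}^{n} C(n, k) k. Using k * C(n, k) = n * C(n-1, k-1) gives b_n = n * sum_{k>=1} C(n-1, k-1) = n * 2^(n-1).
For n = 72: 72 * 2^71 = 72 * 2361183241434822606848 = 170005193383307227693056.

170005193383307227693056


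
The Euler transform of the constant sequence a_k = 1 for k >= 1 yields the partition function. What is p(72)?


The Euler transform converts the sequence a_k = 1 into the number of integer partitions.
Using the recurrence or dynamic programming:
p(72) = 5392783

5392783


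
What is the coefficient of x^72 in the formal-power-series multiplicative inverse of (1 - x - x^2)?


Let the inverse be f(x) = sum_{k>=0} a_k x^k. From f(x) * (1 - x - x^2) = 1 and matching coefficients:
 x^0: a_0 = 1.
 x^1: a_1 - a_0 = 0, so a_1 = 1.
 x^k (k >= 2): a_k - a_{k-1} - a_{k-2} = 0, i.e. a_k = a_{k-1} + a_{k-2}.
This is the Fibonacci-type recurrence shifted so that a_0 = a_1 = 1.
Iterating: a_0=1, a_1=1, a_2=2, a_3=3, a_4=5, a_5=8, a_6=13, a_7=21, a_8=34, a_9=55, ...
a_72 = 806515533049393.

806515533049393


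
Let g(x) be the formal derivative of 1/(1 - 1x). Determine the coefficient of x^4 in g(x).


Differentiate termwise: d/dx sum_{k>=0} 1^k x^k = sum_{k>=1} k 1^k x^(k-1) = sum_{j>=0} (j+1) 1^(j+1) x^j.
Equivalently, d/dx [1/(1 - 1x)] = 1/(1 - 1x)^2.
For j = 4: 5 * 1^5 = 5 * 1 = 5.

5


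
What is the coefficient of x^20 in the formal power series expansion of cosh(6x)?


The Maclaurin series is cosh(t) = sum_{m>=0} t^(2m) / (2m)!, so substituting t = 6x, only even powers of x are nonzero, with coefficient of x^(2m) equal to 6^(2m) / (2m)!.
For x^20 the coefficient is 6^20/20! = 3656158440062976/2432902008176640000 = 2125764/1414538125.

2125764/1414538125


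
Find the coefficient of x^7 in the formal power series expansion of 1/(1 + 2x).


Write 1/(1 + c x) = 1/(1 - (-c) x) and apply the geometric-series identity
1/(1 - y) = sum_{k>=0} y^k to get 1/(1 + c x) = sum_{k>=0} (-c)^k x^k.
So the coefficient of x^k is (-c)^k = (-1)^k * c^k.
Here c = 2 and k = 7:
(-2)^7 = -1 * 128 = -128

-128


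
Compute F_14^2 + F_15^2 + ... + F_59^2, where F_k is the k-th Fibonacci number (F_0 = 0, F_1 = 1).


There is a standard identity sum_{k=0}^{N} F_k^2 = F_N * F_{N+1} (proved inductively from the telescoping relation F_k^2 = F_k F_{k+1} - F_{k-1} F_k). Then
sum_{k=14}^{59} F_k^2 = F_59 F_60 - F_13 F_14.
Computing: F_59 = 956722026041, F_60 = 1548008755920, F_13 = 233, F_14 = 377.
Sum = 956722026041 * 1548008755920 - 233 * 377 = 1481014073292990252824879.

1481014073292990252824879


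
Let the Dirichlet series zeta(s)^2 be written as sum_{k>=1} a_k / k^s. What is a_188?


The Dirichlet convolution of the constant function 1 with itself gives (1 * 1)(k) = sum_{d | k} 1 = d(k), the number of positive divisors of k.
Since zeta(s) = sum_{k>=1} 1/k^s, we have zeta(s)^2 = sum_{k>=1} d(k)/k^s, so a_k = d(k).
For k = 188: the divisors are 1, 2, 4, 47, 94, 188.
Count = 6.

6


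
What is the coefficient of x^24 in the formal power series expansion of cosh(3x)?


The Maclaurin series is cosh(t) = sum_{m>=0} t^(2m) / (2m)!, so substituting t = 3x, only even powers of x are nonzero, with coefficient of x^(2m) equal to 3^(2m) / (2m)!.
For x^24 the coefficient is 3^24/24! = 282429536481/620448401733239439360000 = 4782969/10507348163952640000.

4782969/10507348163952640000


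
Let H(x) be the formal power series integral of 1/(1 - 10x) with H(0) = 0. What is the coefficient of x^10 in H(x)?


1/(1 - 10x) = sum_{k>=0} 10^k x^k. Integrating termwise with H(0) = 0:
H(x) = sum_{k>=0} 10^k x^(k+1) / (k+1) = sum_{m>=1} 10^(m-1) x^m / m.
For m = 10: 10^9/10 = 1000000000/10 = 100000000.

100000000


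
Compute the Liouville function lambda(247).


The Liouville function is lambda(k) = (-1)^Omega(k), where Omega(k) counts the prime factors of k with multiplicity.
Factoring: 247 = 13 * 19, so Omega(247) = 2.
lambda(247) = (-1)^2 = 1.

1


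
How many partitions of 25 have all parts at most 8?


Using the generating function (1-x)^(-1)(1-x^2)^(-1)...(1-x^8)^(-1),
the coefficient of x^25 counts these restricted partitions.
Result = 1090

1090


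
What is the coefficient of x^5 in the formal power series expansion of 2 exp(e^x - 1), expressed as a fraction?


exp(e^x - 1) is the exponential generating function for the Bell numbers Bell_k: exp(e^x - 1) = sum_{k>=0} Bell_k x^k / k!.
So the coefficient of x^5 in 2 exp(e^x - 1) is 2 Bell_5 / 5!.
Computing: Bell_5 = 52 and 5! = 120, giving
2 * 52/120 = 13/15.

13/15


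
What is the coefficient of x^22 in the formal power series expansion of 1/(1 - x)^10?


The negative binomial / multiset identity is
1/(1 - x)^r = sum_{k>=0} C(k + r - 1, r - 1) x^k.
Here r = 10 and k = 22, so the coefficient is
C(22 + 9, 9) = C(31, 9)
= 20160075

20160075


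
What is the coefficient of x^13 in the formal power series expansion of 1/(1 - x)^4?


The expansion 1/(1 - x)^r = sum_{k>=0} C(k + r - 1, r - 1) x^k follows from the multiset / negative-binomial theorem (or from repeated differentiation of the geometric series).
For r = 4 and k = 13:
C(16, 3) = 20922789888000 / (6 * 6227020800) = 560.

560


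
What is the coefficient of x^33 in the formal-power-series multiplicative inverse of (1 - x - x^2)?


Let the inverse be f(x) = sum_{k>=0} a_k x^k. From f(x) * (1 - x - x^2) = 1 and matching coefficients:
 x^0: a_0 = 1.
 x^1: a_1 - a_0 = 0, so a_1 = 1.
 x^k (k >= 2): a_k - a_{k-1} - a_{k-2} = 0, i.e. a_k = a_{k-1} + a_{k-2}.
This is the Fibonacci-type recurrence shifted so that a_0 = a_1 = 1.
Iterating: a_0=1, a_1=1, a_2=2, a_3=3, a_4=5, a_5=8, a_6=13, a_7=21, a_8=34, a_9=55, ...
a_33 = 5702887.

5702887


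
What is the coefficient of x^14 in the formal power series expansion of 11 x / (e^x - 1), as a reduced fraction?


The exponential generating function for Bernoulli numbers is
x / (e^x - 1) = sum_{k>=0} B_k x^k / k!.
So the coefficient of x^14 in 11 x / (e^x - 1) is 11 B_14 / 14!.
Computing: B_14 = 7/6, 14! = 87178291200, giving
11 * 7/6 / 87178291200 = 1/6793113600.

1/6793113600


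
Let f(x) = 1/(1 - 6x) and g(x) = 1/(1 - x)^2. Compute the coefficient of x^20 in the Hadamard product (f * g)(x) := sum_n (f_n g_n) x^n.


f has coefficients f_k = 6^k. For g = 1/(1 - x)^2 the coefficient is g_k = C(k + 1, 1) = k + 1. The Hadamard coefficient is (f * g)_k = 6^k * (k + 1).
For k = 20: 6^20 * 21 = 3656158440062976 * 21 = 76779327241322496.

76779327241322496


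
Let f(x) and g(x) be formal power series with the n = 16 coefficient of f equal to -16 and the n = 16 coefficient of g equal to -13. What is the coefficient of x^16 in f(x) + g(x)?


Addition of formal power series is termwise.
The coefficient of x^16 in f + g = -16 + -13
= -29

-29


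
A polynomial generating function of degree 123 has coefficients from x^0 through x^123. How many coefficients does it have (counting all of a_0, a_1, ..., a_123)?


A polynomial of degree 123 takes the form a_0 + a_1 x + ... + a_123 x^123.
The number of coefficients is 123 + 1 = 124.

124


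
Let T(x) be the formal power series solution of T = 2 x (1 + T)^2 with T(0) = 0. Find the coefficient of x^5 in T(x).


Apply the Lagrange inversion formula: if T = 2 x * phi(T) with phi(t) = (1 + t)^2, then [x^n] T = 2^n * (1/n) [t^(n-1)] phi(t)^n = 2^n * (1/n) [t^(n-1)] (1 + t)^(2n) = 2^n * (1/n) C(2n, n-1).
Using the identity C(2n, n-1) = C(2n, n) * n / (n+1), the unscaled factor equals C(2n, n) / (n+1) = C_n, the n-th Catalan number.
For n = 5: C_5 = C(10, 5) / 6 = 252/6 = 42.
With the 2^5 = 32 factor, the coefficient is 32 * 42 = 1344.

1344


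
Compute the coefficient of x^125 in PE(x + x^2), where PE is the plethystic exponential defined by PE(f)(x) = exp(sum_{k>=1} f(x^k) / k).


With f(x) = x + x^2, the exponent is sum_{k>=1} (x^k + x^(2k)) / k = -ln(1 - x) - ln(1 - x^2). Exponentiating:
PE(x + x^2) = 1 / ((1 - x)(1 - x^2)).
This is the generating function for partitions of n into parts of size 1 or 2. The number of 2's can be any j in 0..62, and the rest are 1's, so
[x^125] = floor(125/2) + 1 = 63.

63


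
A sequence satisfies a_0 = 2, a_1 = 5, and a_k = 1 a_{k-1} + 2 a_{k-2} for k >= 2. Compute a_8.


The characteristic equation is t^2 - 1 t - 2 = 0, with roots r_1 = 2 and r_2 = -1 (so c_1 = r_1 + r_2, c_2 = -r_1 r_2 as required).
One can use the closed form a_n = A r_1^n + B r_2^n, but direct iteration is more reliable:
a_0 = 2, a_1 = 5, a_2 = 9, a_3 = 19, a_4 = 37, a_5 = 75, a_6 = 149, a_7 = 299, a_8 = 597.
So a_8 = 597.

597


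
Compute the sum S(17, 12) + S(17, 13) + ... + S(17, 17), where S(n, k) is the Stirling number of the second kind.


By definition, S(n, k) counts partitions of an n-set into exactly k nonempty blocks.
Computing row n = 17 for k = 12..17:
S(17, k): 62022324, 4910178, 249900, 7820, 136, 1
Sum = 67190359.

67190359


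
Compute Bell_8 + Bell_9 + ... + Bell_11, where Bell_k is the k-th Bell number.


Recall Bell_k counts set partitions of a k-set (with Bell_0 = 1 by convention).
Bell_8 through Bell_11: 4140, 21147, 115975, 678570
Sum = 4140 + 21147 + 115975 + 678570 = 819832.

819832


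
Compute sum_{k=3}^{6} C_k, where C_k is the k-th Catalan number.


C_3 through C_6: 5, 14, 42, 132
Sum = 5 + 14 + 42 + 132
= 193

193


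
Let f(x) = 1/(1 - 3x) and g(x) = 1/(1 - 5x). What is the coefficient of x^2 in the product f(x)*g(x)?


The coefficient of x^n in f*g is the Cauchy product: sum_{k=0}^{n} a^k * b^(n-k).
With a=3, b=5, n=2:
sum_{k=0}^{2} 3^k * 5^(2-k)
= 49

49


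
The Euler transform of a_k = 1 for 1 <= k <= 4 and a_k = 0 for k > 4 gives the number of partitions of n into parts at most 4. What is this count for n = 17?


Partitions of 17 into parts at most 4:
Using generating function (1-x)^(-1)(1-x^2)^(-1)...(1-x^4)^(-1),
the coefficient of x^17 = 72

72


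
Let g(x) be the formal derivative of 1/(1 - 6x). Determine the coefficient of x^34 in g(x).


Differentiate termwise: d/dx sum_{k>=0} 6^k x^k = sum_{k>=1} k 6^k x^(k-1) = sum_{j>=0} (j+1) 6^(j+1) x^j.
Equivalently, d/dx [1/(1 - 6x)] = 6/(1 - 6x)^2.
For j = 34: 35 * 6^35 = 35 * 1719070799748422591028658176 = 60167477991194790686003036160.

60167477991194790686003036160


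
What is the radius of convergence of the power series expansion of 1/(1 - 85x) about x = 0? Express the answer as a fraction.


Expanding 1/(1 - 85x) = sum_{k>=0} 85^k x^k, the series converges when |85x| < 1, i.e., |x| < 1/85.
So the radius of convergence is 1/85 = 1/85.

1/85


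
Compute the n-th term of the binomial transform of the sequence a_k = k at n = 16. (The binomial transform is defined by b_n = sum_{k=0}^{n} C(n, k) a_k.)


With a_k = k, b_n = sum_{k=0}^{n} C(n, k) k. Using k * C(n, k) = n * C(n-1, k-1) gives b_n = n * sum_{k>=1} C(n-1, k-1) = n * 2^(n-1).
For n = 16: 16 * 2^15 = 16 * 32768 = 524288.

524288


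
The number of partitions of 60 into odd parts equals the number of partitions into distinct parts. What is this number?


Computing partitions of 60 into odd parts (1, 3, 5, ...):
Using the generating function prod_{k>=0} 1/(1-x^(2k+1)),
the count is 10880

10880


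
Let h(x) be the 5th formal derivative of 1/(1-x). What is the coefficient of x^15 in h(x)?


Differentiating 5 times: d^5/dx^5 [1/(1-x)] = 5!/(1-x)^6.
The expansion 1/(1-x)^6 = sum_{k>=0} C(k+5, 5) x^k, so the coefficient of x^n in 5!/(1-x)^6 is 5! * C(n+5, 5).
For n = 15: 120 * C(20, 5) = 120 * 15504 = 1860480

1860480


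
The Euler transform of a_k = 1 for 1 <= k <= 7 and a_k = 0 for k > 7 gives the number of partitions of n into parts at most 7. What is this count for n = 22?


Partitions of 22 into parts at most 7:
Using generating function (1-x)^(-1)(1-x^2)^(-1)...(1-x^7)^(-1),
the coefficient of x^22 = 522

522


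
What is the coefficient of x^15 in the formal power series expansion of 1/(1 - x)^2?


The negative binomial / multiset identity is
1/(1 - x)^r = sum_{k>=0} C(k + r - 1, r - 1) x^k.
Here r = 2 and k = 15, so the coefficient is
C(15 + 1, 1) = C(16, 1)
= 16

16


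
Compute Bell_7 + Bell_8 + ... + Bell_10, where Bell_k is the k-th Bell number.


Recall Bell_k counts set partitions of a k-set (with Bell_0 = 1 by convention).
Bell_7 through Bell_10: 877, 4140, 21147, 115975
Sum = 877 + 4140 + 21147 + 115975 = 142139.

142139


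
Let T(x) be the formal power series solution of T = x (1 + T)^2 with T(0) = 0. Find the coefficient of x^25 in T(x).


Apply the Lagrange inversion formula: if T = x * phi(T) with phi(t) = (1 + t)^2, then [x^n] T = (1/n) [t^(n-1)] phi(t)^n = (1/n) [t^(n-1)] (1 + t)^(2n) = (1/n) C(2n, n-1).
Using the identity C(2n, n-1) = C(2n, n) * n / (n+1), the unscaled factor equals C(2n, n) / (n+1) = C_n, the n-th Catalan number.
For n = 25: C_25 = C(50, 25) / 26 = 126410606437752/26 = 4861946401452 = 4861946401452.

4861946401452


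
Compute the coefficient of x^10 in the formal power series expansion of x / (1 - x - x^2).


Let f(x) = sum_{k>=0} a_k x^k. Multiplying f(x) * (1 - x - x^2) = x and matching coefficients gives a_0 = 0, a_1 = 1, and a_k = a_{k-1} + a_{k-2} for k >= 2. These are the Fibonacci numbers F_k.
Iterating from F_0 = 0, F_1 = 1:
F_0=0, F_1=1, F_2=1, F_3=2, F_4=3, F_5=5, F_6=8, F_7=13, F_8=21, F_9=34, ...
F_10 = 55.

55


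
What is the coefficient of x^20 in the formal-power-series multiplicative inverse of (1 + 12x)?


The inverse is 1/(1 + 12x). Apply the geometric identity 1/(1 - y) = sum_{k>=0} y^k with y = -12x:
1/(1 + 12x) = sum_{k>=0} (-12)^k x^k.
So the coefficient of x^20 is (-12)^20 = 3833759992447475122176.

3833759992447475122176


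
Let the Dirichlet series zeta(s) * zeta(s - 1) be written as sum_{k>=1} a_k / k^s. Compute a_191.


Convolution gives a_k = sum_{d | k} d * 1 = sum_{d | k} d = sigma(k), the sum of positive divisors of k.
For k = 191, the divisors are 1, 191, so
sigma(191) = 1 + 191 = 192.

192


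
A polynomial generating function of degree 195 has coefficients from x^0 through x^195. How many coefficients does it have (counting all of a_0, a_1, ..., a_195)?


A polynomial of degree 195 takes the form a_0 + a_1 x + ... + a_195 x^195.
The number of coefficients is 195 + 1 = 196.

196


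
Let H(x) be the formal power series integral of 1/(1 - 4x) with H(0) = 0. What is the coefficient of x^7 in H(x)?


1/(1 - 4x) = sum_{k>=0} 4^k x^k. Integrating termwise with H(0) = 0:
H(x) = sum_{k>=0} 4^k x^(k+1) / (k+1) = sum_{m>=1} 4^(m-1) x^m / m.
For m = 7: 4^6/7 = 4096/7 = 4096/7.

4096/7


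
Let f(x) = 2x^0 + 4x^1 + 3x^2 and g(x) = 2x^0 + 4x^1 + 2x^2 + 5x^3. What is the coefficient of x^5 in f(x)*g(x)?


Cauchy product at x^5:
3*5
= 15

15


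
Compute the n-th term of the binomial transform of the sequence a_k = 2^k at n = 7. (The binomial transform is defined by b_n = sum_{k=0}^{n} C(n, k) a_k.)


With a_k = 2^k, b_n = sum_{k=0}^{n} C(n, k) 2^k = (1 + 2)^n by the binomial theorem.
For n = 7: (1 + 2)^7 = 3^7 = 2187.

2187


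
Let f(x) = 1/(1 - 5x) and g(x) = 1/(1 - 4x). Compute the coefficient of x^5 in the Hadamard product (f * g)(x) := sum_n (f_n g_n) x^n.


f has coefficients f_k = 5^k and g has coefficients g_k = 4^k, so the Hadamard product has coefficient (f*g)_k = 5^k * 4^k = 20^k.
For k = 5: 20^5 = 3200000.

3200000


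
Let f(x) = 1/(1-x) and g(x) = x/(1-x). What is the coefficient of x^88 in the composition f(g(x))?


First simplify the composition: f(g(x)) = 1/(1 - x/(1-x)) = (1-x)/((1-x) - x) = (1-x)/(1-2x).
Now extract the coefficient. Write (1-x)/(1-2x) = 1/(1-2x) - x/(1-2x).
The coefficient of x^n in 1/(1-2x) is 2^n, and in x/(1-2x) is 2^(n-1) (for n >= 1).
So the coefficient of x^88 is 2^88 - 2^87 = 309485009821345068724781056 - 154742504910672534362390528 = 154742504910672534362390528.

154742504910672534362390528


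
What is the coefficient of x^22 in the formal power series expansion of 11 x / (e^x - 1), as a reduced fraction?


The exponential generating function for Bernoulli numbers is
x / (e^x - 1) = sum_{k>=0} B_k x^k / k!.
So the coefficient of x^22 in 11 x / (e^x - 1) is 11 B_22 / 22!.
Computing: B_22 = 854513/138, 22! = 1124000727777607680000, giving
11 * 854513/138 / 1124000727777607680000 = 77683/1281918185399255040000.

77683/1281918185399255040000


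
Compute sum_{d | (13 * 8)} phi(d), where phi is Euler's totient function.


First, 13 * 8 = 104. One classical identity is sum_{d | n} phi(d) = n (each k in [1, n] has a unique gcd with n, and among the k's with gcd(k, n) = n/d there are phi(d) of them). So the sum equals 104. We also verify directly:
Divisors of 104: 1, 2, 4, 8, 13, 26, 52, 104.
phi values: 1, 1, 2, 4, 12, 12, 24, 48.
Sum = 104.

104


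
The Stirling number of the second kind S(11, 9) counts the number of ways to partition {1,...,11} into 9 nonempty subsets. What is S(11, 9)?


Using the explicit formula S(n,k) = (1/k!) sum_{j=0}^{k} (-1)^(k-j) C(k,j) j^n:
S(11, 9) = 1155
Equivalently, S(n,k) is n! times the coefficient of x^n in the EGF (e^x - 1)^k / k!.

1155


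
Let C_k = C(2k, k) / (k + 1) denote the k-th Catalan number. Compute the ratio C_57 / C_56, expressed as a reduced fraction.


Using C_k = (2k)! / (k! (k+1)!), the ratio C_{k+1}/C_k simplifies to
C_{k+1}/C_k = [(2k+2)! / ((k+1)! (k+2)!)] * [k! (k+1)! / (2k)!]
 = (2k+2)(2k+1) / ((k+1)(k+2)) = 2(2k+1) / (k+2).
For k = 56: 2(2*56 + 1) / (56 + 2) = 226/58 = 113/29.

113/29


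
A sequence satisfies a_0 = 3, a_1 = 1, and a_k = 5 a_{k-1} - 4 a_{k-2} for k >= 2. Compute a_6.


The characteristic equation is t^2 - 5 t + 4 = 0, with roots r_1 = 4 and r_2 = 1 (so c_1 = r_1 + r_2, c_2 = -r_1 r_2 as required).
One can use the closed form a_n = A r_1^n + B r_2^n, but direct iteration is more reliable:
a_0 = 3, a_1 = 1, a_2 = -7, a_3 = -39, a_4 = -167, a_5 = -679, a_6 = -2727.
So a_6 = -2727.

-2727


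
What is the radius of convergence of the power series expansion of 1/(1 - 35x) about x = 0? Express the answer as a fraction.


Expanding 1/(1 - 35x) = sum_{k>=0} 35^k x^k, the series converges when |35x| < 1, i.e., |x| < 1/35.
So the radius of convergence is 1/35 = 1/35.

1/35


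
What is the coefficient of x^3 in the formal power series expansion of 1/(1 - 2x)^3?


The general identity 1/(1 - c x)^r = sum_{k>=0} c^k C(k + r - 1, r - 1) x^k follows by substituting y = c x into 1/(1 - y)^r = sum_{k>=0} C(k + r - 1, r - 1) y^k.
For c = 2, r = 3, k = 3:
2^3 * C(5, 2) = 8 * 10 = 80.

80


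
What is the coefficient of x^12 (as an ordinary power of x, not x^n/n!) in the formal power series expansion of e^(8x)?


The exponential series is e^y = sum_{k>=0} y^k / k!. Substituting y = 8x gives
e^(8x) = sum_{k>=0} 8^k x^k / k!.
So the coefficient of x^n is a^n/n! with a = 8, n = 12:
8^12 / 12! = 68719476736/479001600 = 67108864/467775

67108864/467775


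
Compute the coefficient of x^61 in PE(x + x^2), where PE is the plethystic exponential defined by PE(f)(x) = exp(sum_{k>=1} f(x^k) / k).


With f(x) = x + x^2, the exponent is sum_{k>=1} (x^k + x^(2k)) / k = -ln(1 - x) - ln(1 - x^2). Exponentiating:
PE(x + x^2) = 1 / ((1 - x)(1 - x^2)).
This is the generating function for partitions of n into parts of size 1 or 2. The number of 2's can be any j in 0..30, and the rest are 1's, so
[x^61] = floor(61/2) + 1 = 31.

31


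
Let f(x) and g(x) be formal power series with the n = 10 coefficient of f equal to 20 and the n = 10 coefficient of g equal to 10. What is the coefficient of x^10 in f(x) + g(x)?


Addition of formal power series is termwise.
The coefficient of x^10 in f + g = 20 + 10
= 30

30


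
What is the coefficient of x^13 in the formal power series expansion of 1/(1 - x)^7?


The expansion 1/(1 - x)^r = sum_{k>=0} C(k + r - 1, r - 1) x^k follows from the multiset / negative-binomial theorem (or from repeated differentiation of the geometric series).
For r = 7 and k = 13:
C(19, 6) = 121645100408832000 / (720 * 6227020800) = 27132.

27132


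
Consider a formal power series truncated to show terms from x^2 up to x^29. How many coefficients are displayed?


From x^2 to x^29 inclusive, the count is 29 - 2 + 1 = 28.

28


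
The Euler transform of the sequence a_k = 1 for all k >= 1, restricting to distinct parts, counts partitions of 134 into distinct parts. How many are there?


Partitions of 134 into distinct parts can be computed via generating function.
Product (1+x)(1+x^2)(1+x^3)...
The coefficient of x^134 = 6240974

6240974


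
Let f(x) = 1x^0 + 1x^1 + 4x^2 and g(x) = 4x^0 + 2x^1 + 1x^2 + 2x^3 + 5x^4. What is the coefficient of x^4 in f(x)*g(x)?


Cauchy product at x^4:
1*5 + 1*2 + 4*1
= 11

11


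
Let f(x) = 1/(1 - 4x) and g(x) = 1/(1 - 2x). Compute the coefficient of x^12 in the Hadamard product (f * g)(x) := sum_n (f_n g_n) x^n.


f has coefficients f_k = 4^k and g has coefficients g_k = 2^k, so the Hadamard product has coefficient (f*g)_k = 4^k * 2^k = 8^k.
For k = 12: 8^12 = 68719476736.

68719476736


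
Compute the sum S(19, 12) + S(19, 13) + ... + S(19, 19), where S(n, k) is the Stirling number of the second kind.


By definition, S(n, k) counts partitions of an n-set into exactly k nonempty blocks.
Computing row n = 19 for k = 12..19:
S(19, k): 23466951300, 2892439160, 243577530, 13916778, 527136, 12597, 171, 1
Sum = 26617424673.

26617424673


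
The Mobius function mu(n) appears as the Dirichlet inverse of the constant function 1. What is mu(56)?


56 has a squared prime factor, so mu(56) = 0.
Factorization reveals a repeated prime.

0


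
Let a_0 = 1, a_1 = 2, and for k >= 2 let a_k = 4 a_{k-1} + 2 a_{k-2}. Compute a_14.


Iterating the recurrence forward:
a_0 = 1
a_1 = 2
a_2 = 4*2 + 2*1 = 10
a_3 = 4*10 + 2*2 = 44
a_4 = 4*44 + 2*10 = 196
a_5 = 4*196 + 2*44 = 872
a_6 = 4*872 + 2*196 = 3880
a_7 = 4*3880 + 2*872 = 17264
a_8 = 4*17264 + 2*3880 = 76816
a_9 = 4*76816 + 2*17264 = 341792
a_10 = 4*341792 + 2*76816 = 1520800
a_11 = 4*1520800 + 2*341792 = 6766784
a_12 = 4*6766784 + 2*1520800 = 30108736
a_13 = 4*30108736 + 2*6766784 = 133968512
a_14 = 4*133968512 + 2*30108736 = 596091520
So a_14 = 596091520.

596091520


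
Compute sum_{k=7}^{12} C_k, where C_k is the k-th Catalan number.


C_7 through C_12: 429, 1430, 4862, 16796, 58786, 208012
Sum = 429 + 1430 + 4862 + 16796 + 58786 + 208012
= 290315

290315


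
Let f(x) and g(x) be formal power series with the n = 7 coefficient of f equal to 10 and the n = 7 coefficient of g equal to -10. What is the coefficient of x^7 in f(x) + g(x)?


Addition of formal power series is termwise.
The coefficient of x^7 in f + g = 10 + -10
= 0

0


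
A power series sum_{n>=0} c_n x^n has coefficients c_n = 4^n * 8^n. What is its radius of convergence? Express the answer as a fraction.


By the root test (Cauchy-Hadamard), the radius is R = 1 / limsup_n |c_n|^(1/n).
Here |c_n|^(1/n) = (4^n * 8^n)^(1/n) = 4 * 8 = 32 for all n.
So R = 1/32 = 1/32.

1/32


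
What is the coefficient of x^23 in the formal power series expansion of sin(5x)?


The Maclaurin series is sin(t) = sum_{k>=0} (-1)^k t^(2k+1) / (2k+1)!, so substituting t = 5x, only odd powers of x are nonzero, with coefficient of x^(2k+1) equal to (-1)^k 5^(2k+1) / (2k+1)!.
Write 23 = 2*11 + 1, giving the coefficient (-1)^11 * 5^23 / 23! = -11920928955078125/25852016738884976640000 = -19073486328125/41363226782215962624.

-19073486328125/41363226782215962624


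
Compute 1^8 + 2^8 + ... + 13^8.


This power sum has a closed form given by Faulhaber's formula
sum_{k=1}^{m} k^p = (1 / (p + 1)) * sum_{j=0}^{p} C(p + 1, j) B_j m^(p + 1 - j),
but for small m direct computation is fastest:
1 + 256 + 6561 + 65536 + 390625 + 1679616 + 5764801 + 16777216 + 43046721 + 100000000 + 214358881 + 429981696 + 815730721 = 1627802631.

1627802631


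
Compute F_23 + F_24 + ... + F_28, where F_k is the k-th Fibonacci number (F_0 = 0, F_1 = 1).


Use the identity sum_{k=0}^{N} F_k = F_{N+2} - 1 (which follows from F_{k+2} - F_{k+1} = F_k). Then
sum_{k=23}^{28} F_k = (F_{30} - 1) - (F_{24} - 1) = F_{30} - F_{24}.
Computing: F_{30} = 832040, F_{24} = 46368, so
Sum = 832040 - 46368 = 785672.

785672


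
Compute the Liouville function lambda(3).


The Liouville function is lambda(k) = (-1)^Omega(k), where Omega(k) counts the prime factors of k with multiplicity.
Factoring: 3 = 3, so Omega(3) = 1.
lambda(3) = (-1)^1 = -1.

-1


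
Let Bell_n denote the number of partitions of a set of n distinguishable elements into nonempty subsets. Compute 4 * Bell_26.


Bell_26 can be computed from the Bell triangle or from Dobinski's identity Bell_n = (1/e) * sum_{k>=0} k^n / k!.
Computing Bell_26 = 49631246523618756274.
Then 4 * 49631246523618756274 = 198524986094475025096.

198524986094475025096


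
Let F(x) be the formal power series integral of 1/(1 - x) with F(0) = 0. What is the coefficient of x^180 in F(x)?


1/(1 - x) = sum_{k>=0} x^k. Integrating termwise and using F(0) = 0 gives
F(x) = sum_{k>=0} x^(k+1) / (k+1) = sum_{m>=1} x^m / m = -ln(1 - x).
So the coefficient of x^180 is 1/180 = 1/180.

1/180


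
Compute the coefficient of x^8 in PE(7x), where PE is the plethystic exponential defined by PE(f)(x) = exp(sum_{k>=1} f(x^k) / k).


With f(x) = 7x, the exponent is sum_{k>=1} 7 x^k / k = 7 * (-ln(1 - x)). Exponentiating:
PE(7x) = exp(-7 ln(1 - x)) = 1/(1 - x)^7.
By the negative binomial expansion, [x^n] 1/(1 - x)^7 = C(n + 6, 6).
For n = 8: C(14, 6) = 3003.

3003


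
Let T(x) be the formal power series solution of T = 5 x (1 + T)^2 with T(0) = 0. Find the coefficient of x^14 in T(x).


Apply the Lagrange inversion formula: if T = 5 x * phi(T) with phi(t) = (1 + t)^2, then [x^n] T = 5^n * (1/n) [t^(n-1)] phi(t)^n = 5^n * (1/n) [t^(n-1)] (1 + t)^(2n) = 5^n * (1/n) C(2n, n-1).
Using the identity C(2n, n-1) = C(2n, n) * n / (n+1), the unscaled factor equals C(2n, n) / (n+1) = C_n, the n-th Catalan number.
For n = 14: C_14 = C(28, 14) / 15 = 40116600/15 = 2674440.
With the 5^14 = 6103515625 factor, the coefficient is 6103515625 * 2674440 = 16323486328125000.

16323486328125000


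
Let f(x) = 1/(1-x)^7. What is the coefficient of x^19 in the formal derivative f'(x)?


Differentiate: d/dx [ 1/(1-x)^r ] = r / (1-x)^(r+1).
Here r = 7, so f'(x) = 7 / (1-x)^8.
The expansion of 1/(1-x)^(r+1) has coefficient of x^n equal to C(n+r, r).
So the coefficient of x^19 in f'(x) is
7 * C(26, 7) = 7 * 657800 = 4604600

4604600


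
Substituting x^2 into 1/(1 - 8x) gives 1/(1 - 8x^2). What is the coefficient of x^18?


The coefficient of x^(2m) in 1/(1 - 8x^2) is 8^m.
With n = 18 = 2*9, the coefficient is 8^9 = 134217728.

134217728


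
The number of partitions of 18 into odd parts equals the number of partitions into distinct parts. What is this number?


Computing partitions of 18 into odd parts (1, 3, 5, ...):
Using the generating function prod_{k>=0} 1/(1-x^(2k+1)),
the count is 46

46


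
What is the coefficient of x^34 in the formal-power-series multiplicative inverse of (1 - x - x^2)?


Let the inverse be f(x) = sum_{k>=0} a_k x^k. From f(x) * (1 - x - x^2) = 1 and matching coefficients:
 x^0: a_0 = 1.
 x^1: a_1 - a_0 = 0, so a_1 = 1.
 x^k (k >= 2): a_k - a_{k-1} - a_{k-2} = 0, i.e. a_k = a_{k-1} + a_{k-2}.
This is the Fibonacci-type recurrence shifted so that a_0 = a_1 = 1.
Iterating: a_0=1, a_1=1, a_2=2, a_3=3, a_4=5, a_5=8, a_6=13, a_7=21, a_8=34, a_9=55, ...
a_34 = 9227465.

9227465


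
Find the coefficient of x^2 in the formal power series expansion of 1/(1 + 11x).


Write 1/(1 + c x) = 1/(1 - (-c) x) and apply the geometric-series identity
1/(1 - y) = sum_{k>=0} y^k to get 1/(1 + c x) = sum_{k>=0} (-c)^k x^k.
So the coefficient of x^k is (-c)^k = (-1)^k * c^k.
Here c = 11 and k = 2:
(-11)^2 = 1 * 121 = 121

121


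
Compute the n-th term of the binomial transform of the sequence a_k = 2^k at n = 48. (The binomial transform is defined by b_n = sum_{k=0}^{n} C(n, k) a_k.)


With a_k = 2^k, b_n = sum_{k=0}^{n} C(n, k) 2^k = (1 + 2)^n by the binomial theorem.
For n = 48: (1 + 2)^48 = 3^48 = 79766443076872509863361.

79766443076872509863361


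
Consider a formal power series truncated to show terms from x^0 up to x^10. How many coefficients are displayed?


From x^0 to x^10 inclusive, the count is 10 - 0 + 1 = 11.

11


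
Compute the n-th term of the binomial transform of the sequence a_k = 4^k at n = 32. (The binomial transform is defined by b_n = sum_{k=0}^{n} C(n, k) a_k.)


With a_k = 4^k, b_n = sum_{k=0}^{n} C(n, k) 4^k = (1 + 4)^n by the binomial theorem.
For n = 32: (1 + 4)^32 = 5^32 = 23283064365386962890625.

23283064365386962890625


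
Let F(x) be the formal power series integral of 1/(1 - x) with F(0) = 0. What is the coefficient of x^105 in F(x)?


1/(1 - x) = sum_{k>=0} x^k. Integrating termwise and using F(0) = 0 gives
F(x) = sum_{k>=0} x^(k+1) / (k+1) = sum_{m>=1} x^m / m = -ln(1 - x).
So the coefficient of x^105 is 1/105 = 1/105.

1/105


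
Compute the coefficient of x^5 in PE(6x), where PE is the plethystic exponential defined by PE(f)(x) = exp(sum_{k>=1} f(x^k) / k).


With f(x) = 6x, the exponent is sum_{k>=1} 6 x^k / k = 6 * (-ln(1 - x)). Exponentiating:
PE(6x) = exp(-6 ln(1 - x)) = 1/(1 - x)^6.
By the negative binomial expansion, [x^n] 1/(1 - x)^6 = C(n + 5, 5).
For n = 5: C(10, 5) = 252.

252


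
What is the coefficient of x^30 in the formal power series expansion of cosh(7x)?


The Maclaurin series is cosh(t) = sum_{m>=0} t^(2m) / (2m)!, so substituting t = 7x, only even powers of x are nonzero, with coefficient of x^(2m) equal to 7^(2m) / (2m)!.
For x^30 the coefficient is 7^30/30! = 22539340290692258087863249/265252859812191058636308480000000 = 9387480337647754305649/110475993257888820756480000000.

9387480337647754305649/110475993257888820756480000000


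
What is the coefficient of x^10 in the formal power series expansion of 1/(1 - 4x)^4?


The general identity 1/(1 - c x)^r = sum_{k>=0} c^k C(k + r - 1, r - 1) x^k follows by substituting y = c x into 1/(1 - y)^r = sum_{k>=0} C(k + r - 1, r - 1) y^k.
For c = 4, r = 4, k = 10:
4^10 * C(13, 3) = 1048576 * 286 = 299892736.

299892736


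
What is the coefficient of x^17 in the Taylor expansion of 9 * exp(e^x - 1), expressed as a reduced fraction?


exp(e^x - 1) = sum_{k>=0} Bell_k x^k / k!, where Bell_k is the k-th Bell number.
So the coefficient of x^17 is 9 * Bell_17 / 17!.
Computing: Bell_17 = 82864869804 and 17! = 355687428096000, giving
9 * 82864869804/355687428096000 = 255755771/121977856000.

255755771/121977856000


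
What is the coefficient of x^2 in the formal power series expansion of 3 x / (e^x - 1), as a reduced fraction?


The exponential generating function for Bernoulli numbers is
x / (e^x - 1) = sum_{k>=0} B_k x^k / k!.
So the coefficient of x^2 in 3 x / (e^x - 1) is 3 B_2 / 2!.
Computing: B_2 = 1/6, 2! = 2, giving
3 * 1/6 / 2 = 1/4.

1/4


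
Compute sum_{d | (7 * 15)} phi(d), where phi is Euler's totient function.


First, 7 * 15 = 105. One classical identity is sum_{d | n} phi(d) = n (each k in [1, n] has a unique gcd with n, and among the k's with gcd(k, n) = n/d there are phi(d) of them). So the sum equals 105. We also verify directly:
Divisors of 105: 1, 3, 5, 7, 15, 21, 35, 105.
phi values: 1, 2, 4, 6, 8, 12, 24, 48.
Sum = 105.

105


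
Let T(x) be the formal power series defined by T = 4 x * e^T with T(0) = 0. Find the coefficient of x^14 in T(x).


Apply the Lagrange inversion formula: if T = 4 x * phi(T) with phi(t) = e^t, then
[x^n] T = 4^n * (1/n) [t^(n-1)] phi(t)^n = 4^n * (1/n) [t^(n-1)] e^(n t) = 4^n * (1/n) * n^(n-1) / (n-1)! = 4^n * n^(n-1) / n!.
When c = 1 this is the Cayley count of rooted labeled trees on n vertices, divided by n!.
For n = 14: 4^14 * 14^13 / 14! = 268435456 * 793714773254144/87178291200 = 2123138423672799232/868725.

2123138423672799232/868725


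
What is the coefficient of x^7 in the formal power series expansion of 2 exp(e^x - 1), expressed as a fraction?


exp(e^x - 1) is the exponential generating function for the Bell numbers Bell_k: exp(e^x - 1) = sum_{k>=0} Bell_k x^k / k!.
So the coefficient of x^7 in 2 exp(e^x - 1) is 2 Bell_7 / 7!.
Computing: Bell_7 = 877 and 7! = 5040, giving
2 * 877/5040 = 877/2520.

877/2520


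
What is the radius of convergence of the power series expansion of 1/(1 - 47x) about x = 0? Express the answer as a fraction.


Expanding 1/(1 - 47x) = sum_{k>=0} 47^k x^k, the series converges when |47x| < 1, i.e., |x| < 1/47.
So the radius of convergence is 1/47 = 1/47.

1/47


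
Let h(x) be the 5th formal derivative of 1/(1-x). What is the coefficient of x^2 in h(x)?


Differentiating 5 times: d^5/dx^5 [1/(1-x)] = 5!/(1-x)^6.
The expansion 1/(1-x)^6 = sum_{k>=0} C(k+5, 5) x^k, so the coefficient of x^n in 5!/(1-x)^6 is 5! * C(n+5, 5).
For n = 2: 120 * C(7, 5) = 120 * 21 = 2520

2520


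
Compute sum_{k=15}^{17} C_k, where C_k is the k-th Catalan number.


C_15 through C_17: 9694845, 35357670, 129644790
Sum = 9694845 + 35357670 + 129644790
= 174697305

174697305


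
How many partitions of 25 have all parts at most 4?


Using the generating function (1-x)^(-1)(1-x^2)^(-1)...(1-x^4)^(-1),
the coefficient of x^25 counts these restricted partitions.
Result = 185

185


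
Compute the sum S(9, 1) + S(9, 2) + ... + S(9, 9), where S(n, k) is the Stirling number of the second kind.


By definition, S(n, k) counts partitions of an n-set into exactly k nonempty blocks.
Computing row n = 9 for k = 1..9:
S(9, k): 1, 255, 3025, 7770, 6951, 2646, 462, 36, 1
Sum = 21147. (This equals Bell_9 since the sum runs over all k.)

21147


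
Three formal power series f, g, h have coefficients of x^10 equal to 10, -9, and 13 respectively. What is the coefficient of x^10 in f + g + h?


Series addition is componentwise:
10 + -9 + 13
= 14

14


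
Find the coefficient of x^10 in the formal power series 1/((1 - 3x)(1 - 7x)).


By partial fractions or Cauchy convolution:
The coefficient equals sum_{k=0}^{10} 3^k * 7^(10-k).
= 494287399

494287399


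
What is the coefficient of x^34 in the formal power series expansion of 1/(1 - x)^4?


The negative binomial / multiset identity is
1/(1 - x)^r = sum_{k>=0} C(k + r - 1, r - 1) x^k.
Here r = 4 and k = 34, so the coefficient is
C(34 + 3, 3) = C(37, 3)
= 7770

7770


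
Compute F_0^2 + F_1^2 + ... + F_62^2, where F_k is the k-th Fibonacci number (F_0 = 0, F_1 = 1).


There is a standard identity sum_{k=0}^{N} F_k^2 = F_N * F_{N+1} (proved inductively from the telescoping relation F_k^2 = F_k F_{k+1} - F_{k-1} F_k). Then
sum_{k=0}^{62} F_k^2 = F_62 F_63 - F_0 F_0.
Computing: F_62 = 4052739537881, F_63 = 6557470319842.
Sum = 4052739537881 * 6557470319842 = 26575719233704840344934802.

26575719233704840344934802


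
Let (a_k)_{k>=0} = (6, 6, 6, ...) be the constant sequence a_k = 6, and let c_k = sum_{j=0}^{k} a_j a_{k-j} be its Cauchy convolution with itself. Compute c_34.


Since a_j = 6 for all j >= 0, the convolution sum becomes
c_k = sum_{j=0}^{k} 6 * 6 = 36 * (k + 1).
Equivalently, the generating function of (a_k) is 6/(1 - x) and its square is 36/(1 - x)^2 = sum_{k>=0} 36(k + 1) x^k.
For k = 34: 36 * 35 = 1260.

1260
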